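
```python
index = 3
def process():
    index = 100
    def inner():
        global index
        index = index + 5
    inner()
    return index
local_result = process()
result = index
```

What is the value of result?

Step 1: Global index = 3. process() creates local index = 100.
Step 2: inner() declares global index and adds 5: global index = 3 + 5 = 8.
Step 3: process() returns its local index = 100 (unaffected by inner).
Step 4: result = global index = 8

The answer is 8.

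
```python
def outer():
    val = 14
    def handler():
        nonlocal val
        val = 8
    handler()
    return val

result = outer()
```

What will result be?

Step 1: outer() sets val = 14.
Step 2: handler() uses nonlocal to reassign val = 8.
Step 3: result = 8

The answer is 8.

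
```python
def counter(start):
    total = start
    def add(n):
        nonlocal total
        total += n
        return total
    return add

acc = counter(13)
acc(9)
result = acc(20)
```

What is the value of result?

Step 1: counter(13) creates closure with total = 13.
Step 2: First acc(9): total = 13 + 9 = 22.
Step 3: Second acc(20): total = 22 + 20 = 42. result = 42

The answer is 42.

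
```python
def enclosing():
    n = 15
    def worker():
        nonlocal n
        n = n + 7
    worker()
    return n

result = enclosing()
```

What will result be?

Step 1: enclosing() sets n = 15.
Step 2: worker() uses nonlocal to modify n in enclosing's scope: n = 15 + 7 = 22.
Step 3: enclosing() returns the modified n = 22

The answer is 22.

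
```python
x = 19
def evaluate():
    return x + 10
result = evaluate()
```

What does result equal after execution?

Step 1: x = 19 is defined globally.
Step 2: evaluate() looks up x from global scope = 19, then computes 19 + 10 = 29.
Step 3: result = 29

The answer is 29.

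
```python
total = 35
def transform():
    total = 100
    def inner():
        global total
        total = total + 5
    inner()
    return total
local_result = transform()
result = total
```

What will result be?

Step 1: Global total = 35. transform() creates local total = 100.
Step 2: inner() declares global total and adds 5: global total = 35 + 5 = 40.
Step 3: transform() returns its local total = 100 (unaffected by inner).
Step 4: result = global total = 40

The answer is 40.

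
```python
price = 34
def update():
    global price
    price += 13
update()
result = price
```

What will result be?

Step 1: price = 34 globally.
Step 2: update() modifies global price: price += 13 = 47.
Step 3: result = 47

The answer is 47.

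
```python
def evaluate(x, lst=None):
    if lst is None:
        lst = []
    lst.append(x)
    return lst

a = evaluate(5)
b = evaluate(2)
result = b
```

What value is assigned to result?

Step 1: None default with guard creates a NEW list each call.
Step 2: a = [5] (fresh list). b = [2] (another fresh list).
Step 3: result = [2] (this is the fix for mutable default)

The answer is [2].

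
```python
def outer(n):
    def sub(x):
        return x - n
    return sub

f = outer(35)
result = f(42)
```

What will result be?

Step 1: outer(35) creates a closure capturing n = 35.
Step 2: f(42) computes 42 - 35 = 7.
Step 3: result = 7

The answer is 7.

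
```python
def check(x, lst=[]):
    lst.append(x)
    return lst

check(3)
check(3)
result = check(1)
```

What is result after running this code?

Step 1: Mutable default argument gotcha! The list [] is created once.
Step 2: Each call appends to the SAME list: [3], [3, 3], [3, 3, 1].
Step 3: result = [3, 3, 1]

The answer is [3, 3, 1].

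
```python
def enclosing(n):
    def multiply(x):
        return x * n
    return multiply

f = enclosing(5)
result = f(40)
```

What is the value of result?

Step 1: enclosing(5) returns multiply closure with n = 5.
Step 2: f(40) computes 40 * 5 = 200.
Step 3: result = 200

The answer is 200.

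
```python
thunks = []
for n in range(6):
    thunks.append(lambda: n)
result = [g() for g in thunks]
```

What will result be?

Step 1: All 6 lambdas share the same variable n.
Step 2: After the loop, n = 5.
Step 3: Each call returns 5. result = [5, 5, 5, 5, 5, 5]

The answer is [5, 5, 5, 5, 5, 5].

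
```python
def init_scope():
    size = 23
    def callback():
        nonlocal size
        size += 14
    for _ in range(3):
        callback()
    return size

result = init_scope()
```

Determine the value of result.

Step 1: size = 23.
Step 2: callback() is called 3 times in a loop, each adding 14 via nonlocal.
Step 3: size = 23 + 14 * 3 = 65

The answer is 65.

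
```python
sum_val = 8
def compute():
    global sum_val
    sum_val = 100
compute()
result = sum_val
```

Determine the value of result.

Step 1: sum_val = 8 globally.
Step 2: compute() declares global sum_val and sets it to 100.
Step 3: After compute(), global sum_val = 100. result = 100

The answer is 100.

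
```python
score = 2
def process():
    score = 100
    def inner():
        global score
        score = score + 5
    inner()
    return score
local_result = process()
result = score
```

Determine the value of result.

Step 1: Global score = 2. process() creates local score = 100.
Step 2: inner() declares global score and adds 5: global score = 2 + 5 = 7.
Step 3: process() returns its local score = 100 (unaffected by inner).
Step 4: result = global score = 7

The answer is 7.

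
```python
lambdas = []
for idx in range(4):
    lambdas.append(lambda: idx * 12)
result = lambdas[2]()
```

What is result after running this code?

Step 1: All lambdas reference the same variable idx (late binding).
Step 2: After the loop, idx = 3. Every lambda returns idx * 12.
Step 3: lambdas[2]() = 3 * 12 = 36

The answer is 36.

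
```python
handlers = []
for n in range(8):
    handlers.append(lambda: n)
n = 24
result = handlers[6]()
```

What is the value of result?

Step 1: Lambdas capture the variable n by reference, not by value.
Step 2: After the loop, n is reassigned to 24.
Step 3: handlers[6]() looks up the current n = 24. result = 24

The answer is 24.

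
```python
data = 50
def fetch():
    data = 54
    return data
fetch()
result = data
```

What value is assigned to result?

Step 1: Global data = 50.
Step 2: fetch() creates local data = 54 (shadow, not modification).
Step 3: After fetch() returns, global data is unchanged. result = 50

The answer is 50.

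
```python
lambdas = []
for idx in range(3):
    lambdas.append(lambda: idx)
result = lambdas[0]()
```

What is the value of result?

Step 1: The loop creates 3 lambdas, all referencing the same variable idx.
Step 2: After the loop, idx = 2 (final value).
Step 3: lambdas[0]() looks up idx at call time and finds 2. This is the late binding gotcha. result = 2

The answer is 2.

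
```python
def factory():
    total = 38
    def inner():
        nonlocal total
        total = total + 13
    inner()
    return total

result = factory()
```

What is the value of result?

Step 1: factory() sets total = 38.
Step 2: inner() uses nonlocal to modify total in factory's scope: total = 38 + 13 = 51.
Step 3: factory() returns the modified total = 51

The answer is 51.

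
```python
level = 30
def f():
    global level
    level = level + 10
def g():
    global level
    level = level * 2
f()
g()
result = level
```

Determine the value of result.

Step 1: level = 30.
Step 2: f() adds 10: level = 30 + 10 = 40.
Step 3: g() doubles: level = 40 * 2 = 80.
Step 4: result = 80

The answer is 80.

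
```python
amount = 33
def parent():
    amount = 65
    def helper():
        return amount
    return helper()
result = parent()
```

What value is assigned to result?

Step 1: amount = 33 globally, but parent() defines amount = 65 locally.
Step 2: helper() looks up amount. Not in local scope, so checks enclosing scope (parent) and finds amount = 65.
Step 3: result = 65

The answer is 65.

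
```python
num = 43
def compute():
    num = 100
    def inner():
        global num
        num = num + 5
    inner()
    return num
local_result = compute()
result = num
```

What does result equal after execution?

Step 1: Global num = 43. compute() creates local num = 100.
Step 2: inner() declares global num and adds 5: global num = 43 + 5 = 48.
Step 3: compute() returns its local num = 100 (unaffected by inner).
Step 4: result = global num = 48

The answer is 48.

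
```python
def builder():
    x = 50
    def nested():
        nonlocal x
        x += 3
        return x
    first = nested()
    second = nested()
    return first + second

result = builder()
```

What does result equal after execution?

Step 1: x starts at 50.
Step 2: First call: x = 50 + 3 = 53, returns 53.
Step 3: Second call: x = 53 + 3 = 56, returns 56.
Step 4: result = 53 + 56 = 109

The answer is 109.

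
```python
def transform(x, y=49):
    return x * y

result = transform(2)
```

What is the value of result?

Step 1: transform(2) uses default y = 49.
Step 2: Returns 2 * 49 = 98.
Step 3: result = 98

The answer is 98.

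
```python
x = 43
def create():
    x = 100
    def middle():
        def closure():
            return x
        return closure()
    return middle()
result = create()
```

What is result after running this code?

Step 1: create() defines x = 100. middle() and closure() have no local x.
Step 2: closure() checks local (none), enclosing middle() (none), enclosing create() and finds x = 100.
Step 3: result = 100

The answer is 100.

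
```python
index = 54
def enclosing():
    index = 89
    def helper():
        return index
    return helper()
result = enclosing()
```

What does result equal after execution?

Step 1: index = 54 globally, but enclosing() defines index = 89 locally.
Step 2: helper() looks up index. Not in local scope, so checks enclosing scope (enclosing) and finds index = 89.
Step 3: result = 89

The answer is 89.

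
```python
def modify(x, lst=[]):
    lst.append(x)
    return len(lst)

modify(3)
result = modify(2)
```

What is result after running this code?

Step 1: Mutable default list persists between calls.
Step 2: First call: lst = [3], len = 1. Second call: lst = [3, 2], len = 2.
Step 3: result = 2

The answer is 2.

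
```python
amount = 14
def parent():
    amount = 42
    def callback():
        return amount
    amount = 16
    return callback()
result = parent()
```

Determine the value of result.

Step 1: parent() sets amount = 42, then later amount = 16.
Step 2: callback() is called after amount is reassigned to 16. Closures capture variables by reference, not by value.
Step 3: result = 16

The answer is 16.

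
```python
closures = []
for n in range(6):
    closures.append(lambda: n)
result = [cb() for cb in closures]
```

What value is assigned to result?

Step 1: All 6 lambdas share the same variable n.
Step 2: After the loop, n = 5.
Step 3: Each call returns 5. result = [5, 5, 5, 5, 5, 5]

The answer is [5, 5, 5, 5, 5, 5].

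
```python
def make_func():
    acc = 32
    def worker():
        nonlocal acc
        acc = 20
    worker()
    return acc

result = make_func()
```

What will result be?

Step 1: make_func() sets acc = 32.
Step 2: worker() uses nonlocal to reassign acc = 20.
Step 3: result = 20

The answer is 20.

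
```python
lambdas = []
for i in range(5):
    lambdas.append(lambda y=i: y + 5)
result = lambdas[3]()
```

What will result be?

Step 1: Default argument y=i captures i's value at definition time.
Step 2: lambdas[3] was defined when i = 3, so y defaults to 3.
Step 3: result = 3 + 5 = 8 (default arg fixes the late binding issue)

The answer is 8.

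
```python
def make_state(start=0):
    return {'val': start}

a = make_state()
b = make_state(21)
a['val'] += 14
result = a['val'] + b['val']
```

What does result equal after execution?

Step 1: make_state() returns a new dict each call (immutable default 0).
Step 2: a = {'val': 0}, b = {'val': 21}.
Step 3: a['val'] += 14 = 14. result = 14 + 21 = 35

The answer is 35.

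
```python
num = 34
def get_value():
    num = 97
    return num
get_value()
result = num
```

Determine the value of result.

Step 1: Global num = 34.
Step 2: get_value() creates local num = 97 (shadow, not modification).
Step 3: After get_value() returns, global num is unchanged. result = 34

The answer is 34.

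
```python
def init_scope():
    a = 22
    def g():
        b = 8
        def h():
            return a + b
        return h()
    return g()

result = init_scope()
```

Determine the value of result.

Step 1: init_scope() defines a = 22. g() defines b = 8.
Step 2: h() accesses both from enclosing scopes: a = 22, b = 8.
Step 3: result = 22 + 8 = 30

The answer is 30.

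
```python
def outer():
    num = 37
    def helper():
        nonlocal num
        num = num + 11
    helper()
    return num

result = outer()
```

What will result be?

Step 1: outer() sets num = 37.
Step 2: helper() uses nonlocal to modify num in outer's scope: num = 37 + 11 = 48.
Step 3: outer() returns the modified num = 48

The answer is 48.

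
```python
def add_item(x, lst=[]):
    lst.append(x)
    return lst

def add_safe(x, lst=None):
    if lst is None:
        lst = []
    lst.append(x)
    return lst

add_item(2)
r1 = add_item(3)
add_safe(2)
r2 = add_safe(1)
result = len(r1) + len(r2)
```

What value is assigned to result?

Step 1: add_item shares mutable default: after 2 calls, lst = [2, 3], len = 2.
Step 2: add_safe creates fresh list each time: r2 = [1], len = 1.
Step 3: result = 2 + 1 = 3

The answer is 3.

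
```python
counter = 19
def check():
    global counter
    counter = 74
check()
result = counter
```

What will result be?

Step 1: counter = 19 globally.
Step 2: check() declares global counter and sets it to 74.
Step 3: After check(), global counter = 74. result = 74

The answer is 74.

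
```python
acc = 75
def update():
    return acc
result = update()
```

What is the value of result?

Step 1: acc = 75 is defined in the global scope.
Step 2: update() looks up acc. No local acc exists, so Python checks the global scope via LEGB rule and finds acc = 75.
Step 3: result = 75

The answer is 75.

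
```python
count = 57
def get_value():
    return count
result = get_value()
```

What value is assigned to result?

Step 1: count = 57 is defined in the global scope.
Step 2: get_value() looks up count. No local count exists, so Python checks the global scope via LEGB rule and finds count = 57.
Step 3: result = 57

The answer is 57.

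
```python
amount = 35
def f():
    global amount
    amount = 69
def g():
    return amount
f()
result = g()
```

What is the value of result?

Step 1: amount = 35.
Step 2: f() sets global amount = 69.
Step 3: g() reads global amount = 69. result = 69

The answer is 69.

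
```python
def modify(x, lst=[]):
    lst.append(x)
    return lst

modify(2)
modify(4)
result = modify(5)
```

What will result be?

Step 1: Mutable default argument gotcha! The list [] is created once.
Step 2: Each call appends to the SAME list: [2], [2, 4], [2, 4, 5].
Step 3: result = [2, 4, 5]

The answer is [2, 4, 5].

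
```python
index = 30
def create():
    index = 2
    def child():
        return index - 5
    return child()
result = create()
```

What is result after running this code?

Step 1: create() shadows global index with index = 2.
Step 2: child() finds index = 2 in enclosing scope, computes 2 - 5 = -3.
Step 3: result = -3

The answer is -3.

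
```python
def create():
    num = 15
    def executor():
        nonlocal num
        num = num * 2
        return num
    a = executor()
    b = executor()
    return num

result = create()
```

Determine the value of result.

Step 1: num starts at 15.
Step 2: First executor(): num = 15 * 2 = 30.
Step 3: Second executor(): num = 30 * 2 = 60.
Step 4: result = 60

The answer is 60.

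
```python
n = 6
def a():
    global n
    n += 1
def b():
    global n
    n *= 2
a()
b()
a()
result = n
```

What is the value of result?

Step 1: n = 6.
Step 2: a(): n = 6 + 1 = 7.
Step 3: b(): n = 7 * 2 = 14.
Step 4: a(): n = 14 + 1 = 15

The answer is 15.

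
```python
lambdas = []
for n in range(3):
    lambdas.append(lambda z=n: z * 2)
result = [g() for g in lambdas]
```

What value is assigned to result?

Step 1: Default arg z=n captures n at each iteration.
Step 2: lambdas[k] has z defaulting to k, returns k * 2.
Step 3: result = [0, 2, 4]

The answer is [0, 2, 4].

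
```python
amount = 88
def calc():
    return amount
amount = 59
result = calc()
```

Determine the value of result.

Step 1: amount is first set to 88, then reassigned to 59.
Step 2: calc() is called after the reassignment, so it looks up the current global amount = 59.
Step 3: result = 59

The answer is 59.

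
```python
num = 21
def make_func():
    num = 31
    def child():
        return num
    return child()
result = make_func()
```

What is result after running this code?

Step 1: num = 21 globally, but make_func() defines num = 31 locally.
Step 2: child() looks up num. Not in local scope, so checks enclosing scope (make_func) and finds num = 31.
Step 3: result = 31

The answer is 31.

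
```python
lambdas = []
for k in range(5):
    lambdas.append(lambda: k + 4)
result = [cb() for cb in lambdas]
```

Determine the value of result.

Step 1: All lambdas capture k by reference. After the loop, k = 4.
Step 2: Each call returns 4 + 4 = 8.
Step 3: result = [8, 8, 8, 8, 8]

The answer is [8, 8, 8, 8, 8].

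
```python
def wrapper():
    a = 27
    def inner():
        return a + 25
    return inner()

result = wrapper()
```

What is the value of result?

Step 1: wrapper() defines a = 27.
Step 2: inner() reads a = 27 from enclosing scope, returns 27 + 25 = 52.
Step 3: result = 52

The answer is 52.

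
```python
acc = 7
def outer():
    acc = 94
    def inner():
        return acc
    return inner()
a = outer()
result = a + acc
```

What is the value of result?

Step 1: outer() has local acc = 94. inner() reads from enclosing.
Step 2: outer() returns 94. Global acc = 7 unchanged.
Step 3: result = 94 + 7 = 101

The answer is 101.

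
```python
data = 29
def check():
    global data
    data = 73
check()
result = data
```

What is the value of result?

Step 1: data = 29 globally.
Step 2: check() declares global data and sets it to 73.
Step 3: After check(), global data = 73. result = 73

The answer is 73.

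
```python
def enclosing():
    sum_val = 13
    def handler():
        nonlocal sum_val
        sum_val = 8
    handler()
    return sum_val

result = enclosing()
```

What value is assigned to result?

Step 1: enclosing() sets sum_val = 13.
Step 2: handler() uses nonlocal to reassign sum_val = 8.
Step 3: result = 8

The answer is 8.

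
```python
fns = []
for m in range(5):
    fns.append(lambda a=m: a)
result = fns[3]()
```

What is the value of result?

Step 1: Default argument a=m captures m's value at each iteration.
Step 2: fns[3] captured a = 3 when m was 3.
Step 3: result = 3

The answer is 3.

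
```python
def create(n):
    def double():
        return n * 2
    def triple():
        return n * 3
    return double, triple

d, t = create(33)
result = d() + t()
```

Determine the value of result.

Step 1: Both closures capture the same n = 33.
Step 2: d() = 33 * 2 = 66, t() = 33 * 3 = 99.
Step 3: result = 66 + 99 = 165

The answer is 165.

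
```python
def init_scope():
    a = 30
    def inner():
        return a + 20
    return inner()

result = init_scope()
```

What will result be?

Step 1: init_scope() defines a = 30.
Step 2: inner() reads a = 30 from enclosing scope, returns 30 + 20 = 50.
Step 3: result = 50

The answer is 50.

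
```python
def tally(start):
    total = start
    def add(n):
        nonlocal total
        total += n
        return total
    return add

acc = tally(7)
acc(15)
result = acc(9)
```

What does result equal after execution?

Step 1: tally(7) creates closure with total = 7.
Step 2: First acc(15): total = 7 + 15 = 22.
Step 3: Second acc(9): total = 22 + 9 = 31. result = 31

The answer is 31.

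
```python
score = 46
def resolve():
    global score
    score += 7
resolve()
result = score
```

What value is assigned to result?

Step 1: score = 46 globally.
Step 2: resolve() modifies global score: score += 7 = 53.
Step 3: result = 53

The answer is 53.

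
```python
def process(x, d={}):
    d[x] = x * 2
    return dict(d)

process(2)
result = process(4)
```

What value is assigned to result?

Step 1: Mutable default dict is shared across calls.
Step 2: First call adds 2: 4. Second call adds 4: 8.
Step 3: result = {2: 4, 4: 8}

The answer is {2: 4, 4: 8}.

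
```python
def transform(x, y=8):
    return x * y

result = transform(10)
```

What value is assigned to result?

Step 1: transform(10) uses default y = 8.
Step 2: Returns 10 * 8 = 80.
Step 3: result = 80

The answer is 80.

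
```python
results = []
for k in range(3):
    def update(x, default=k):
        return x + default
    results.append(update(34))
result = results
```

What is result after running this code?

Step 1: Default argument default=k is evaluated at function definition time.
Step 2: Each iteration creates update with default = current k value.
Step 3: update(34) returns 34 + default. results = [34, 35, 36]

The answer is [34, 35, 36].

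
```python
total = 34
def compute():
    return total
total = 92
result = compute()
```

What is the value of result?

Step 1: total is first set to 34, then reassigned to 92.
Step 2: compute() is called after the reassignment, so it looks up the current global total = 92.
Step 3: result = 92

The answer is 92.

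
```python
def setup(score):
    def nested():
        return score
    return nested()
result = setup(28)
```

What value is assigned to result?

Step 1: setup(28) binds parameter score = 28.
Step 2: nested() looks up score in enclosing scope and finds the parameter score = 28.
Step 3: result = 28

The answer is 28.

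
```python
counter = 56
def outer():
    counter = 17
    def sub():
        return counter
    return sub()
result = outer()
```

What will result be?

Step 1: counter = 56 globally, but outer() defines counter = 17 locally.
Step 2: sub() looks up counter. Not in local scope, so checks enclosing scope (outer) and finds counter = 17.
Step 3: result = 17

The answer is 17.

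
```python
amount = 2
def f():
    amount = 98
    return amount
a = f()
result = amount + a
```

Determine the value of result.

Step 1: Global amount = 2. f() returns local amount = 98.
Step 2: a = 98. Global amount still = 2.
Step 3: result = 2 + 98 = 100

The answer is 100.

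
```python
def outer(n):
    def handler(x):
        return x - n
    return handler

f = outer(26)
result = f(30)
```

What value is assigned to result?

Step 1: outer(26) creates a closure capturing n = 26.
Step 2: f(30) computes 30 - 26 = 4.
Step 3: result = 4

The answer is 4.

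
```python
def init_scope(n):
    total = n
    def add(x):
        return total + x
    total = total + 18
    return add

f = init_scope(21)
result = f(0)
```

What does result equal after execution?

Step 1: init_scope(21) sets total = 21, then total = 21 + 18 = 39.
Step 2: Closures capture by reference, so add sees total = 39.
Step 3: f(0) returns 39 + 0 = 39

The answer is 39.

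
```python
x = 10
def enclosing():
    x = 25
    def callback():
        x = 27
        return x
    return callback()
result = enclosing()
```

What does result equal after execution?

Step 1: Three scopes define x: global (10), enclosing (25), callback (27).
Step 2: callback() has its own local x = 27, which shadows both enclosing and global.
Step 3: result = 27 (local wins in LEGB)

The answer is 27.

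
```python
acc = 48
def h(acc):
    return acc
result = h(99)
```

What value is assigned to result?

Step 1: Global acc = 48.
Step 2: h(99) takes parameter acc = 99, which shadows the global.
Step 3: result = 99

The answer is 99.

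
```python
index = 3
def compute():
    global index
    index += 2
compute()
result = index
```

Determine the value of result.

Step 1: index = 3 globally.
Step 2: compute() modifies global index: index += 2 = 5.
Step 3: result = 5

The answer is 5.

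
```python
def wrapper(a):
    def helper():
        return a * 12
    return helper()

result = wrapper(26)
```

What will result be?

Step 1: wrapper(26) binds parameter a = 26.
Step 2: helper() accesses a = 26 from enclosing scope.
Step 3: result = 26 * 12 = 312

The answer is 312.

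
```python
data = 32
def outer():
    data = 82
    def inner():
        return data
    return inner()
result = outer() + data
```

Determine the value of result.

Step 1: Global data = 32. outer() shadows with data = 82.
Step 2: inner() returns enclosing data = 82. outer() = 82.
Step 3: result = 82 + global data (32) = 114

The answer is 114.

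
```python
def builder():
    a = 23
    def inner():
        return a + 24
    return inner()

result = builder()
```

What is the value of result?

Step 1: builder() defines a = 23.
Step 2: inner() reads a = 23 from enclosing scope, returns 23 + 24 = 47.
Step 3: result = 47

The answer is 47.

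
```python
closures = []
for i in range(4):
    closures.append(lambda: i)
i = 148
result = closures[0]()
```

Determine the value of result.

Step 1: Lambdas capture the variable i by reference, not by value.
Step 2: After the loop, i is reassigned to 148.
Step 3: closures[0]() looks up the current i = 148. result = 148

The answer is 148.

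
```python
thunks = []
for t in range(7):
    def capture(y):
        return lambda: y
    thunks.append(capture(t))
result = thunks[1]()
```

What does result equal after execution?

Step 1: capture(t) creates a new scope capturing y = t at call time.
Step 2: thunks[1] = capture(1), so its lambda captures y = 1.
Step 3: result = 1 (closure factory fixes late binding)

The answer is 1.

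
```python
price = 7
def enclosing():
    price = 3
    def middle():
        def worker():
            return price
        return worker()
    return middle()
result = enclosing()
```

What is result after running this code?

Step 1: enclosing() defines price = 3. middle() and worker() have no local price.
Step 2: worker() checks local (none), enclosing middle() (none), enclosing enclosing() and finds price = 3.
Step 3: result = 3

The answer is 3.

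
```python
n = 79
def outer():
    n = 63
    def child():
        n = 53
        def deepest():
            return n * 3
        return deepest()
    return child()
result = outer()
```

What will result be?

Step 1: deepest() looks up n through LEGB: not local, finds n = 53 in enclosing child().
Step 2: Returns 53 * 3 = 159.
Step 3: result = 159

The answer is 159.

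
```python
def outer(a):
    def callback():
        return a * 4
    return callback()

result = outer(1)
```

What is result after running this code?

Step 1: outer(1) binds parameter a = 1.
Step 2: callback() accesses a = 1 from enclosing scope.
Step 3: result = 1 * 4 = 4

The answer is 4.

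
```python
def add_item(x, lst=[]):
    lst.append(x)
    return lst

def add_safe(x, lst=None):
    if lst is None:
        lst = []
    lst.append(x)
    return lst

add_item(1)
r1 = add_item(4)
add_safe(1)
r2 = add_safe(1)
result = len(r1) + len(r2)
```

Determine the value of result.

Step 1: add_item shares mutable default: after 2 calls, lst = [1, 4], len = 2.
Step 2: add_safe creates fresh list each time: r2 = [1], len = 1.
Step 3: result = 2 + 1 = 3

The answer is 3.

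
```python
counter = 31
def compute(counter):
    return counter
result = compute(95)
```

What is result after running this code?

Step 1: Global counter = 31.
Step 2: compute(95) takes parameter counter = 95, which shadows the global.
Step 3: result = 95

The answer is 95.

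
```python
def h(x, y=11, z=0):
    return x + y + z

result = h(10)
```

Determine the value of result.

Step 1: h(10) uses defaults y = 11, z = 0.
Step 2: Returns 10 + 11 + 0 = 21.
Step 3: result = 21

The answer is 21.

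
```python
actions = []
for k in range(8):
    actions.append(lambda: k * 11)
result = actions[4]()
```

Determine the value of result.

Step 1: All lambdas reference the same variable k (late binding).
Step 2: After the loop, k = 7. Every lambda returns k * 11.
Step 3: actions[4]() = 7 * 11 = 77

The answer is 77.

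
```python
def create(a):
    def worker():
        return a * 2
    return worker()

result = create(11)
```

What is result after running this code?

Step 1: create(11) binds parameter a = 11.
Step 2: worker() accesses a = 11 from enclosing scope.
Step 3: result = 11 * 2 = 22

The answer is 22.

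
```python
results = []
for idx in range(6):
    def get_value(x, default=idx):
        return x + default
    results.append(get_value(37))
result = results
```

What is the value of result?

Step 1: Default argument default=idx is evaluated at function definition time.
Step 2: Each iteration creates get_value with default = current idx value.
Step 3: get_value(37) returns 37 + default. results = [37, 38, 39, 40, 41, 42]

The answer is [37, 38, 39, 40, 41, 42].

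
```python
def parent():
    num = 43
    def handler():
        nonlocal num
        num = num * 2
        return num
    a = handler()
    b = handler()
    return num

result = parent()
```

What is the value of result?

Step 1: num starts at 43.
Step 2: First handler(): num = 43 * 2 = 86.
Step 3: Second handler(): num = 86 * 2 = 172.
Step 4: result = 172

The answer is 172.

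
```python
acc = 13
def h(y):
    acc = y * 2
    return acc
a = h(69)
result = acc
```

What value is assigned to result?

Step 1: Global acc = 13.
Step 2: h(69) creates local acc = 69 * 2 = 138.
Step 3: Global acc unchanged because no global keyword. result = 13

The answer is 13.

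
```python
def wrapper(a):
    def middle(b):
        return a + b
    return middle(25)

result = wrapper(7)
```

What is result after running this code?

Step 1: wrapper(7) passes a = 7.
Step 2: middle(25) has b = 25, reads a = 7 from enclosing.
Step 3: result = 7 + 25 = 32

The answer is 32.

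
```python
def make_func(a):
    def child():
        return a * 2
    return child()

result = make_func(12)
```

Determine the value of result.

Step 1: make_func(12) binds parameter a = 12.
Step 2: child() accesses a = 12 from enclosing scope.
Step 3: result = 12 * 2 = 24

The answer is 24.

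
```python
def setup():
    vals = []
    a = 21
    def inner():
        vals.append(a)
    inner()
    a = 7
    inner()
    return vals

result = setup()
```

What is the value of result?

Step 1: a = 21. inner() appends current a to vals.
Step 2: First inner(): appends 21. Then a = 7.
Step 3: Second inner(): appends 7 (closure sees updated a). result = [21, 7]

The answer is [21, 7].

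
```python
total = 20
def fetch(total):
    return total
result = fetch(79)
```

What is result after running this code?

Step 1: Global total = 20.
Step 2: fetch(79) takes parameter total = 79, which shadows the global.
Step 3: result = 79

The answer is 79.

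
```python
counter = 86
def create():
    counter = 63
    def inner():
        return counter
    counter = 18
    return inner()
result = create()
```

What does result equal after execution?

Step 1: create() sets counter = 63, then later counter = 18.
Step 2: inner() is called after counter is reassigned to 18. Closures capture variables by reference, not by value.
Step 3: result = 18

The answer is 18.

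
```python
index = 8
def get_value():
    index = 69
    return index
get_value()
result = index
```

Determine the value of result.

Step 1: index = 8 globally.
Step 2: get_value() creates a LOCAL index = 69 (no global keyword!).
Step 3: The global index is unchanged. result = 8

The answer is 8.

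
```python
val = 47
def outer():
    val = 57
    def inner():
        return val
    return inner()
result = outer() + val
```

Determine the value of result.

Step 1: Global val = 47. outer() shadows with val = 57.
Step 2: inner() returns enclosing val = 57. outer() = 57.
Step 3: result = 57 + global val (47) = 104

The answer is 104.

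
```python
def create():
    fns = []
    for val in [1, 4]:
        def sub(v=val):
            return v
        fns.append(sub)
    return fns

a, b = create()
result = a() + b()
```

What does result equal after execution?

Step 1: Default argument v=val captures val at each iteration.
Step 2: a() returns 1 (captured at first iteration), b() returns 4 (captured at second).
Step 3: result = 1 + 4 = 5

The answer is 5.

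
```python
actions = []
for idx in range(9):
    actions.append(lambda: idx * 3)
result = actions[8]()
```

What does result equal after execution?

Step 1: All lambdas reference the same variable idx (late binding).
Step 2: After the loop, idx = 8. Every lambda returns idx * 3.
Step 3: actions[8]() = 8 * 3 = 24

The answer is 24.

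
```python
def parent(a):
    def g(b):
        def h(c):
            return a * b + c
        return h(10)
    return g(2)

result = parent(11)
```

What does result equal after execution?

Step 1: a = 11, b = 2, c = 10.
Step 2: h() computes a * b + c = 11 * 2 + 10 = 32.
Step 3: result = 32

The answer is 32.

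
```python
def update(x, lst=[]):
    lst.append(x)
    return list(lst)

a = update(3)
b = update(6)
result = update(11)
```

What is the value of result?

Step 1: Default list is shared. list() creates copies for return values.
Step 2: Internal list grows: [3] -> [3, 6] -> [3, 6, 11].
Step 3: result = [3, 6, 11]

The answer is [3, 6, 11].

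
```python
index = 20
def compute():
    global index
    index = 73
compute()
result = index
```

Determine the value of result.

Step 1: index = 20 globally.
Step 2: compute() declares global index and sets it to 73.
Step 3: After compute(), global index = 73. result = 73

The answer is 73.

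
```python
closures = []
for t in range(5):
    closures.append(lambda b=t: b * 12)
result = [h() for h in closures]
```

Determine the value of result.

Step 1: Default arg b=t captures t at each iteration.
Step 2: closures[k] has b defaulting to k, returns k * 12.
Step 3: result = [0, 12, 24, 36, 48]

The answer is [0, 12, 24, 36, 48].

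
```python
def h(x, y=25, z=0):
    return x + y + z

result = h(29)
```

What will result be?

Step 1: h(29) uses defaults y = 25, z = 0.
Step 2: Returns 29 + 25 + 0 = 54.
Step 3: result = 54

The answer is 54.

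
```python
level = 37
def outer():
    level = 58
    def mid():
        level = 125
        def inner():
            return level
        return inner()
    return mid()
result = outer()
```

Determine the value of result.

Step 1: Three levels of shadowing: global 37, outer 58, mid 125.
Step 2: inner() finds level = 125 in enclosing mid() scope.
Step 3: result = 125

The answer is 125.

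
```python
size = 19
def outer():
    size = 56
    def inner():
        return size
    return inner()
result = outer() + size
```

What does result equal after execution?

Step 1: Global size = 19. outer() shadows with size = 56.
Step 2: inner() returns enclosing size = 56. outer() = 56.
Step 3: result = 56 + global size (19) = 75

The answer is 75.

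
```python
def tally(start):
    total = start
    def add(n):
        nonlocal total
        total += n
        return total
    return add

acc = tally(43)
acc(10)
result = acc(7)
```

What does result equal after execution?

Step 1: tally(43) creates closure with total = 43.
Step 2: First acc(10): total = 43 + 10 = 53.
Step 3: Second acc(7): total = 53 + 7 = 60. result = 60

The answer is 60.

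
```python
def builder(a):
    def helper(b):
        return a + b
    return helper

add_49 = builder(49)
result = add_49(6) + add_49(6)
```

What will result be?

Step 1: add_49 captures a = 49.
Step 2: add_49(6) = 49 + 6 = 55, called twice.
Step 3: result = 55 + 55 = 110

The answer is 110.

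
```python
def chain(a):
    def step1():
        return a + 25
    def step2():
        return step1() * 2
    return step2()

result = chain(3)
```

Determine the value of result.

Step 1: chain(3) captures a = 3.
Step 2: step2() calls step1() which returns 3 + 25 = 28.
Step 3: step2() returns 28 * 2 = 56

The answer is 56.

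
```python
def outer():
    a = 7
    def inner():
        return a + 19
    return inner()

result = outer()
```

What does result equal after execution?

Step 1: outer() defines a = 7.
Step 2: inner() reads a = 7 from enclosing scope, returns 7 + 19 = 26.
Step 3: result = 26

The answer is 26.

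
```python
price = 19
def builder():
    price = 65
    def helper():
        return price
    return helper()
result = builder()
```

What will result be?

Step 1: price = 19 globally, but builder() defines price = 65 locally.
Step 2: helper() looks up price. Not in local scope, so checks enclosing scope (builder) and finds price = 65.
Step 3: result = 65

The answer is 65.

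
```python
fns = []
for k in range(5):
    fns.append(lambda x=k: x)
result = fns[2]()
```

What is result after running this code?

Step 1: Default argument x=k captures k's value at each iteration.
Step 2: fns[2] captured x = 2 when k was 2.
Step 3: result = 2

The answer is 2.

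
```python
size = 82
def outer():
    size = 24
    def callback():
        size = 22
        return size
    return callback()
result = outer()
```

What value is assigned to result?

Step 1: Three scopes define size: global (82), outer (24), callback (22).
Step 2: callback() has its own local size = 22, which shadows both enclosing and global.
Step 3: result = 22 (local wins in LEGB)

The answer is 22.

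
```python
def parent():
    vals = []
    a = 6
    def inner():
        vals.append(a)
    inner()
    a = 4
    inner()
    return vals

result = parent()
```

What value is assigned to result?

Step 1: a = 6. inner() appends current a to vals.
Step 2: First inner(): appends 6. Then a = 4.
Step 3: Second inner(): appends 4 (closure sees updated a). result = [6, 4]

The answer is [6, 4].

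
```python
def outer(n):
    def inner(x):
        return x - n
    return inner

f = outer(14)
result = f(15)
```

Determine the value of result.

Step 1: outer(14) creates a closure capturing n = 14.
Step 2: f(15) computes 15 - 14 = 1.
Step 3: result = 1

The answer is 1.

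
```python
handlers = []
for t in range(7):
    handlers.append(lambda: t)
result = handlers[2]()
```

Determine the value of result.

Step 1: The loop creates 7 lambdas, all referencing the same variable t.
Step 2: After the loop, t = 6 (final value).
Step 3: handlers[2]() looks up t at call time and finds 6. This is the late binding gotcha. result = 6

The answer is 6.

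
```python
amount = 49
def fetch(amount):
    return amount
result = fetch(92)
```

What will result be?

Step 1: Global amount = 49.
Step 2: fetch(92) takes parameter amount = 92, which shadows the global.
Step 3: result = 92

The answer is 92.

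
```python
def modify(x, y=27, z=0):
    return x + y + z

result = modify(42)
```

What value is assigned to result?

Step 1: modify(42) uses defaults y = 27, z = 0.
Step 2: Returns 42 + 27 + 0 = 69.
Step 3: result = 69

The answer is 69.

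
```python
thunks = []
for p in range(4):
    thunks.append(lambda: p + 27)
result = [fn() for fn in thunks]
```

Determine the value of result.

Step 1: All lambdas capture p by reference. After the loop, p = 3.
Step 2: Each call returns 3 + 27 = 30.
Step 3: result = [30, 30, 30, 30]

The answer is [30, 30, 30, 30].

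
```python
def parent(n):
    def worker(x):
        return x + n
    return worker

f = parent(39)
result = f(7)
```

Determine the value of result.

Step 1: parent(39) creates a closure that captures n = 39.
Step 2: f(7) calls the closure with x = 7, returning 7 + 39 = 46.
Step 3: result = 46

The answer is 46.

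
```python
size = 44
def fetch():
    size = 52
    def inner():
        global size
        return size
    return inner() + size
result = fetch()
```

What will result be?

Step 1: Global size = 44. fetch() shadows with local size = 52.
Step 2: inner() uses global keyword, so inner() returns global size = 44.
Step 3: fetch() returns 44 + 52 = 96

The answer is 96.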